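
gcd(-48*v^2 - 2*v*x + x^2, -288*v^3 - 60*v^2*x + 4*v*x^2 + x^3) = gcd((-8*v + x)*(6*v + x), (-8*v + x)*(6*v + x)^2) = -48*v^2 - 2*v*x + x^2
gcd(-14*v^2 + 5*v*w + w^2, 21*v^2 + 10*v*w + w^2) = 7*v + w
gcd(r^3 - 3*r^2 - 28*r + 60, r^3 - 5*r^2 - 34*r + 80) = r^2 + 3*r - 10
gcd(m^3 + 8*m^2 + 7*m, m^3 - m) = m^2 + m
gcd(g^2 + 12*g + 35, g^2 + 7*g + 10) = g + 5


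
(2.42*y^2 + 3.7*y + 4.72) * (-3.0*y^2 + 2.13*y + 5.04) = -7.26*y^4 - 5.9454*y^3 + 5.9178*y^2 + 28.7016*y + 23.7888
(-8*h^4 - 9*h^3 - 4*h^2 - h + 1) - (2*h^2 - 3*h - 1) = -8*h^4 - 9*h^3 - 6*h^2 + 2*h + 2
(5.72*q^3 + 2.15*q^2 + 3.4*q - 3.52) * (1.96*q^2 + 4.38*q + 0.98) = 11.2112*q^5 + 29.2676*q^4 + 21.6866*q^3 + 10.0998*q^2 - 12.0856*q - 3.4496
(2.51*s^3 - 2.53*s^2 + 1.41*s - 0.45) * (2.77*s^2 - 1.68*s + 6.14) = 6.9527*s^5 - 11.2249*s^4 + 23.5675*s^3 - 19.1495*s^2 + 9.4134*s - 2.763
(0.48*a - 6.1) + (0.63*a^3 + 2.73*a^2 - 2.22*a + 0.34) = 0.63*a^3 + 2.73*a^2 - 1.74*a - 5.76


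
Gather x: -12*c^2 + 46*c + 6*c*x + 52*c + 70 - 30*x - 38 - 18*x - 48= -12*c^2 + 98*c + x*(6*c - 48) - 16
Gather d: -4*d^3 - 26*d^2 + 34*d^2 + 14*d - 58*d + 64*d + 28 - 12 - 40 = -4*d^3 + 8*d^2 + 20*d - 24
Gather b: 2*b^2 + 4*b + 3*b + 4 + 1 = 2*b^2 + 7*b + 5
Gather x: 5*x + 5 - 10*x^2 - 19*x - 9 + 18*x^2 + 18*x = 8*x^2 + 4*x - 4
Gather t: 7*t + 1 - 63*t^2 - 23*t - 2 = -63*t^2 - 16*t - 1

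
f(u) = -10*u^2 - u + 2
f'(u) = -20*u - 1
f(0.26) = 1.06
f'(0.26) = -6.20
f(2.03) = -41.24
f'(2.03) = -41.60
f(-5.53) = -298.28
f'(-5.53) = 109.60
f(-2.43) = -54.62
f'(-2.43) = 47.60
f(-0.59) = -0.89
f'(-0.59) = 10.80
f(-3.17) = -95.32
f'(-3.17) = 62.40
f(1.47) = -21.08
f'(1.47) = -30.40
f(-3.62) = -125.42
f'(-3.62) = 71.40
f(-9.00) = -799.00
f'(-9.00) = 179.00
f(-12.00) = -1426.00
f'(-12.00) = 239.00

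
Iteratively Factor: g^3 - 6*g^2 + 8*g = (g - 4)*(g^2 - 2*g) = (g - 4)*(g - 2)*(g)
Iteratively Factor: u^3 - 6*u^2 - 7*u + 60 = (u + 3)*(u^2 - 9*u + 20) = (u - 4)*(u + 3)*(u - 5)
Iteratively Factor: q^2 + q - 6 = (q + 3)*(q - 2)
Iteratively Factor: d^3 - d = (d - 1)*(d^2 + d) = d*(d - 1)*(d + 1)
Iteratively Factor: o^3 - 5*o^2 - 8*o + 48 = (o + 3)*(o^2 - 8*o + 16) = (o - 4)*(o + 3)*(o - 4)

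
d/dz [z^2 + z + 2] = 2*z + 1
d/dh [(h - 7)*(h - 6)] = 2*h - 13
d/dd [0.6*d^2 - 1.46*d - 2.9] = 1.2*d - 1.46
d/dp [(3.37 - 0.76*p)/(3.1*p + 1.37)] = (-35.61342*p - 15.738834)/(3.1*p + 1.37)^3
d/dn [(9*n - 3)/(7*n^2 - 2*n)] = 3*(-21*n^2 + 14*n - 2)/(n^2*(49*n^2 - 28*n + 4))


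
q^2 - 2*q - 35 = (q - 7)*(q + 5)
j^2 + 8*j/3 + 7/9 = (j + 1/3)*(j + 7/3)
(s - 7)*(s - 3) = s^2 - 10*s + 21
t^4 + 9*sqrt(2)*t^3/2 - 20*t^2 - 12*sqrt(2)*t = t*(t - 2*sqrt(2))*(t + sqrt(2)/2)*(t + 6*sqrt(2))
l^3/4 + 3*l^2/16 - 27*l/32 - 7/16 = (l/4 + 1/2)*(l - 7/4)*(l + 1/2)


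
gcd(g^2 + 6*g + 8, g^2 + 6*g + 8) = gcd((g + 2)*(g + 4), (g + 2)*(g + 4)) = g^2 + 6*g + 8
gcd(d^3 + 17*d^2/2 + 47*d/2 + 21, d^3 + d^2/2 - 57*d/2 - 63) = d^2 + 13*d/2 + 21/2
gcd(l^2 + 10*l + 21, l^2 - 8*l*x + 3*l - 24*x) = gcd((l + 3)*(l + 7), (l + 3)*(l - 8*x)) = l + 3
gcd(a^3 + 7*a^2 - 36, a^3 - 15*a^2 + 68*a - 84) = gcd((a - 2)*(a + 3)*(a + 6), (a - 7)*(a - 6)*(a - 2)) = a - 2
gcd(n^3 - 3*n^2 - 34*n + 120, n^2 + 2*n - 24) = n^2 + 2*n - 24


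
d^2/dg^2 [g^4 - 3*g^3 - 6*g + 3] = 6*g*(2*g - 3)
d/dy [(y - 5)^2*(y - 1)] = (y - 5)*(3*y - 7)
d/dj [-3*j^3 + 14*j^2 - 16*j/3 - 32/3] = -9*j^2 + 28*j - 16/3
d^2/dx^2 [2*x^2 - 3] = 4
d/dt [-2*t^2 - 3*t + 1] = -4*t - 3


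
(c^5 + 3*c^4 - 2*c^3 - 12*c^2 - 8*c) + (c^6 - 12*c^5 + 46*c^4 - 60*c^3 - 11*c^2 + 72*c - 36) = c^6 - 11*c^5 + 49*c^4 - 62*c^3 - 23*c^2 + 64*c - 36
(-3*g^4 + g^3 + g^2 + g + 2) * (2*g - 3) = -6*g^5 + 11*g^4 - g^3 - g^2 + g - 6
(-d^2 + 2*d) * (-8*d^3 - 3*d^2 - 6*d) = 8*d^5 - 13*d^4 - 12*d^2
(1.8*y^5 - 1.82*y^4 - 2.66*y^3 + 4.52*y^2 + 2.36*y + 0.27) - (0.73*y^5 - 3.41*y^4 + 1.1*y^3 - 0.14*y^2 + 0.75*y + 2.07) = 1.07*y^5 + 1.59*y^4 - 3.76*y^3 + 4.66*y^2 + 1.61*y - 1.8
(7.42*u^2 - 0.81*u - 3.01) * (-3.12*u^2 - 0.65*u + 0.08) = -23.1504*u^4 - 2.2958*u^3 + 10.5113*u^2 + 1.8917*u - 0.2408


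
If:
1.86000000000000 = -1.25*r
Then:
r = -1.49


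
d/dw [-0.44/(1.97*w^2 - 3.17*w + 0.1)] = (1.7336*w - 1.3948)/(1.97*w^2 - 3.17*w + 0.1)^2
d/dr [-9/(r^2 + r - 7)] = 9*(2*r + 1)/(r^2 + r - 7)^2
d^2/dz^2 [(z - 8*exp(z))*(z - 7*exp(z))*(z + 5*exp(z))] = -10*z^2*exp(z) - 76*z*exp(2*z) - 40*z*exp(z) + 6*z + 2520*exp(3*z) - 76*exp(2*z) - 20*exp(z)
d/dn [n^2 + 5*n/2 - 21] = 2*n + 5/2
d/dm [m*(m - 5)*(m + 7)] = 3*m^2 + 4*m - 35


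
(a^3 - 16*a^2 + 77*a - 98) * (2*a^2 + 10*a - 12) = 2*a^5 - 22*a^4 - 18*a^3 + 766*a^2 - 1904*a + 1176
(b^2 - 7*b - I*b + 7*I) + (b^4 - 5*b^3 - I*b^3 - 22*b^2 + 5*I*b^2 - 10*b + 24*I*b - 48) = b^4 - 5*b^3 - I*b^3 - 21*b^2 + 5*I*b^2 - 17*b + 23*I*b - 48 + 7*I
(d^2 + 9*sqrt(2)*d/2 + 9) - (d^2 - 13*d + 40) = 9*sqrt(2)*d/2 + 13*d - 31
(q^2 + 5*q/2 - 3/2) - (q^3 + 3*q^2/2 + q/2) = -q^3 - q^2/2 + 2*q - 3/2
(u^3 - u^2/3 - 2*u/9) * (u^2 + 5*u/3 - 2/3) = u^5 + 4*u^4/3 - 13*u^3/9 - 4*u^2/27 + 4*u/27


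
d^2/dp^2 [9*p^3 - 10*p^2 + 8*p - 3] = 54*p - 20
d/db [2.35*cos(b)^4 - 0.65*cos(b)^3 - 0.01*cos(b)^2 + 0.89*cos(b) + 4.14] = (-9.4*cos(b)^3 + 1.95*cos(b)^2 + 0.02*cos(b) - 0.89)*sin(b)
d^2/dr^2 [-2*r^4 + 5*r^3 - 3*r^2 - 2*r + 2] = -24*r^2 + 30*r - 6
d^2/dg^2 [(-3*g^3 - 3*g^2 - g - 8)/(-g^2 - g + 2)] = 2*(7*g^3 + 24*g^2 + 66*g + 38)/(g^6 + 3*g^5 - 3*g^4 - 11*g^3 + 6*g^2 + 12*g - 8)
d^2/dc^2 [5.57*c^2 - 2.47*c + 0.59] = 11.1400000000000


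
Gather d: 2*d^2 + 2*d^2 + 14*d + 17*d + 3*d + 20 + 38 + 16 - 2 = 4*d^2 + 34*d + 72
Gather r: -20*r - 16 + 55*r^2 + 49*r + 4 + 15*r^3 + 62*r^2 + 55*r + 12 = 15*r^3 + 117*r^2 + 84*r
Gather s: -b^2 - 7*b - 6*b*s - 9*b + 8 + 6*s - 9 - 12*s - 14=-b^2 - 16*b + s*(-6*b - 6) - 15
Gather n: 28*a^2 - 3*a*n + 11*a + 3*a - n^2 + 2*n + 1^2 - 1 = 28*a^2 + 14*a - n^2 + n*(2 - 3*a)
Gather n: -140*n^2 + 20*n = -140*n^2 + 20*n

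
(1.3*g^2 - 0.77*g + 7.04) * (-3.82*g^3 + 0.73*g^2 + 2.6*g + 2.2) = -4.966*g^5 + 3.8904*g^4 - 24.0749*g^3 + 5.9972*g^2 + 16.61*g + 15.488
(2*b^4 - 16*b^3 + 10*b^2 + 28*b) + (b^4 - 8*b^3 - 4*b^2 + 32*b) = 3*b^4 - 24*b^3 + 6*b^2 + 60*b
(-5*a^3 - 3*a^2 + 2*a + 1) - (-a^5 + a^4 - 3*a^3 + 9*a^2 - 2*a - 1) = a^5 - a^4 - 2*a^3 - 12*a^2 + 4*a + 2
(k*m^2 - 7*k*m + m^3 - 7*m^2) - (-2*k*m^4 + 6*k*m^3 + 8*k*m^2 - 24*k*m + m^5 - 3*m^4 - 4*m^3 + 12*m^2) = 2*k*m^4 - 6*k*m^3 - 7*k*m^2 + 17*k*m - m^5 + 3*m^4 + 5*m^3 - 19*m^2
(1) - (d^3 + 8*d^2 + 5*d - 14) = -d^3 - 8*d^2 - 5*d + 15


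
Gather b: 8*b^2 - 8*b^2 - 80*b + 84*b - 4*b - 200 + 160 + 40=0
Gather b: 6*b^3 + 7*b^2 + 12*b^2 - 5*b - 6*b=6*b^3 + 19*b^2 - 11*b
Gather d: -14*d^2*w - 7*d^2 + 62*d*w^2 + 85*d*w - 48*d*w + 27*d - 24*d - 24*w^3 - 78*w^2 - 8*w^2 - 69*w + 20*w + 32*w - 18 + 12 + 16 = d^2*(-14*w - 7) + d*(62*w^2 + 37*w + 3) - 24*w^3 - 86*w^2 - 17*w + 10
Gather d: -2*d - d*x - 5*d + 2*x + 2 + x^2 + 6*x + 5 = d*(-x - 7) + x^2 + 8*x + 7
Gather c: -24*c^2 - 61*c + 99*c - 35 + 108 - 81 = -24*c^2 + 38*c - 8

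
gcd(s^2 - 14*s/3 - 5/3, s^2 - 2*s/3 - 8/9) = 1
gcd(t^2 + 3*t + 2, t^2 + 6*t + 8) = t + 2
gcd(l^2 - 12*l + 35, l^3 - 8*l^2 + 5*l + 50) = l - 5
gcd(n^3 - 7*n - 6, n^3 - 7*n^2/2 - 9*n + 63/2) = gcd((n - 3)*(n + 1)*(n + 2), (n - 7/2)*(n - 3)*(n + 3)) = n - 3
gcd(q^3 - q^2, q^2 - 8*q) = q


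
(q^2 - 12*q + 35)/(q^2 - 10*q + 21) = (q - 5)/(q - 3)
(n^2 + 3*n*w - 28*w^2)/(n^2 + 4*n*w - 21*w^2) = (-n + 4*w)/(-n + 3*w)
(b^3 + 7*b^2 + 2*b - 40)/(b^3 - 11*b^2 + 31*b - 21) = (b^3 + 7*b^2 + 2*b - 40)/(b^3 - 11*b^2 + 31*b - 21)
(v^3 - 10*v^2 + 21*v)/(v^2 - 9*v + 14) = v*(v - 3)/(v - 2)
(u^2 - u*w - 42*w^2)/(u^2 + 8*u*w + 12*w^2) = (u - 7*w)/(u + 2*w)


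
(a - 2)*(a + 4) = a^2 + 2*a - 8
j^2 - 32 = (j - 4*sqrt(2))*(j + 4*sqrt(2))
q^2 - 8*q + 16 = (q - 4)^2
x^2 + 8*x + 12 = (x + 2)*(x + 6)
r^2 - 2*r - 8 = (r - 4)*(r + 2)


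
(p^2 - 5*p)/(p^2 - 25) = p/(p + 5)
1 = 1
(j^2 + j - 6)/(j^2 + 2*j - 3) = (j - 2)/(j - 1)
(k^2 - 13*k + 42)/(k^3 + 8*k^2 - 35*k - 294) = (k - 7)/(k^2 + 14*k + 49)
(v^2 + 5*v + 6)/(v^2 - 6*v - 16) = (v + 3)/(v - 8)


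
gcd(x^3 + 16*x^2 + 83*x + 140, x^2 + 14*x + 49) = x + 7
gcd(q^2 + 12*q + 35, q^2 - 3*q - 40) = q + 5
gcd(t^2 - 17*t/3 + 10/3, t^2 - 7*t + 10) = t - 5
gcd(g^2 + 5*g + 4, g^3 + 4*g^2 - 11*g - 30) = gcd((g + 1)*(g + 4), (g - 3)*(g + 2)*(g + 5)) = 1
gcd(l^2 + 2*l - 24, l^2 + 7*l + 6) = l + 6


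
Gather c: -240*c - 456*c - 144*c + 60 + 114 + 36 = 210 - 840*c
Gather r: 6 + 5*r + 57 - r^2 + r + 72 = -r^2 + 6*r + 135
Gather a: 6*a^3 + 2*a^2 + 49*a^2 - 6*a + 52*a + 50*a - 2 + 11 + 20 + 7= 6*a^3 + 51*a^2 + 96*a + 36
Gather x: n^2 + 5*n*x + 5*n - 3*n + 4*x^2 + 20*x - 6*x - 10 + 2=n^2 + 2*n + 4*x^2 + x*(5*n + 14) - 8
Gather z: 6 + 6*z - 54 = 6*z - 48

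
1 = 1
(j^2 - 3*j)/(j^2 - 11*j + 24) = j/(j - 8)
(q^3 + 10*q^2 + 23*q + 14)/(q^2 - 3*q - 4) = (q^2 + 9*q + 14)/(q - 4)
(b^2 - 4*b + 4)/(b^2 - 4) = (b - 2)/(b + 2)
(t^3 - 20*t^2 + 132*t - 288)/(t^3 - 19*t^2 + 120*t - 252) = (t - 8)/(t - 7)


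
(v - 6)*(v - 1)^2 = v^3 - 8*v^2 + 13*v - 6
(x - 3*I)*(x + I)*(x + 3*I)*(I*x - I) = I*x^4 - x^3 - I*x^3 + x^2 + 9*I*x^2 - 9*x - 9*I*x + 9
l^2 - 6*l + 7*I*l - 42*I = (l - 6)*(l + 7*I)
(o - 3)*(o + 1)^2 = o^3 - o^2 - 5*o - 3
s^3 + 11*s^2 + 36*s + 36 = (s + 2)*(s + 3)*(s + 6)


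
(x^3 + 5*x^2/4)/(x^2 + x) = x*(4*x + 5)/(4*(x + 1))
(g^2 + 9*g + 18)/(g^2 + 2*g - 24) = (g + 3)/(g - 4)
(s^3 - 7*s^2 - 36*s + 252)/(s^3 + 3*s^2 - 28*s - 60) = (s^2 - 13*s + 42)/(s^2 - 3*s - 10)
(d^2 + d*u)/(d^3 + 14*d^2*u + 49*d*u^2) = (d + u)/(d^2 + 14*d*u + 49*u^2)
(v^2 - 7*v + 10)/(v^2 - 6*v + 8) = (v - 5)/(v - 4)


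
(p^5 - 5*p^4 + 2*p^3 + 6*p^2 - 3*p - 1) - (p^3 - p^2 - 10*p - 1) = p^5 - 5*p^4 + p^3 + 7*p^2 + 7*p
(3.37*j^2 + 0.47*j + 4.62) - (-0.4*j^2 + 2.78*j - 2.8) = 3.77*j^2 - 2.31*j + 7.42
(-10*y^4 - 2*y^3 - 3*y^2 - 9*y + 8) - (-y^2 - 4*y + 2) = -10*y^4 - 2*y^3 - 2*y^2 - 5*y + 6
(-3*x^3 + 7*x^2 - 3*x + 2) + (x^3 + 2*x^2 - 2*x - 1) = -2*x^3 + 9*x^2 - 5*x + 1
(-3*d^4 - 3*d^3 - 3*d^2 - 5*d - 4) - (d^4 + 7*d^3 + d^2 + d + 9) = -4*d^4 - 10*d^3 - 4*d^2 - 6*d - 13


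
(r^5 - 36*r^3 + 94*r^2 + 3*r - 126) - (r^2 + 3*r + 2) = r^5 - 36*r^3 + 93*r^2 - 128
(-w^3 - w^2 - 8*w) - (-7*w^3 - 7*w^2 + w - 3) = 6*w^3 + 6*w^2 - 9*w + 3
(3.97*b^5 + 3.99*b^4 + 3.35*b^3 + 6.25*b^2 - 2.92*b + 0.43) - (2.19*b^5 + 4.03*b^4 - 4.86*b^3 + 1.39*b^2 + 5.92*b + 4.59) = 1.78*b^5 - 0.04*b^4 + 8.21*b^3 + 4.86*b^2 - 8.84*b - 4.16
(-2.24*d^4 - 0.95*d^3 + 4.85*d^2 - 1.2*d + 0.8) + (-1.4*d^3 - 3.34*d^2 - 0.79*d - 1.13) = -2.24*d^4 - 2.35*d^3 + 1.51*d^2 - 1.99*d - 0.33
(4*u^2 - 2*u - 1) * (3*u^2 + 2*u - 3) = 12*u^4 + 2*u^3 - 19*u^2 + 4*u + 3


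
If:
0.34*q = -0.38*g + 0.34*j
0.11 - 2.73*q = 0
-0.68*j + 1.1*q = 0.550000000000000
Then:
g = -0.70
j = -0.74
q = 0.04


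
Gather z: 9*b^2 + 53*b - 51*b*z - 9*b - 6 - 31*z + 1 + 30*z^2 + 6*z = 9*b^2 + 44*b + 30*z^2 + z*(-51*b - 25) - 5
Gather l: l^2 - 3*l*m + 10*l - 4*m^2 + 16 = l^2 + l*(10 - 3*m) - 4*m^2 + 16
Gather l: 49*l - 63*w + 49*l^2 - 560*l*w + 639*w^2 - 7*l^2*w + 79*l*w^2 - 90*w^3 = l^2*(49 - 7*w) + l*(79*w^2 - 560*w + 49) - 90*w^3 + 639*w^2 - 63*w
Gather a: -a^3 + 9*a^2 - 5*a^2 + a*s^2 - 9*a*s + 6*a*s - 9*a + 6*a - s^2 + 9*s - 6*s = -a^3 + 4*a^2 + a*(s^2 - 3*s - 3) - s^2 + 3*s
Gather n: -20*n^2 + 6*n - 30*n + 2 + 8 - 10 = -20*n^2 - 24*n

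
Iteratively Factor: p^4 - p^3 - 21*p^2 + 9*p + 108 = (p + 3)*(p^3 - 4*p^2 - 9*p + 36) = (p + 3)^2*(p^2 - 7*p + 12) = (p - 3)*(p + 3)^2*(p - 4)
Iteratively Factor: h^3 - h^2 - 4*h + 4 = (h + 2)*(h^2 - 3*h + 2) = (h - 2)*(h + 2)*(h - 1)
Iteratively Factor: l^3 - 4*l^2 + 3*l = (l - 3)*(l^2 - l) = l*(l - 3)*(l - 1)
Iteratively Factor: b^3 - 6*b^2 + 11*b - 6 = (b - 1)*(b^2 - 5*b + 6) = (b - 2)*(b - 1)*(b - 3)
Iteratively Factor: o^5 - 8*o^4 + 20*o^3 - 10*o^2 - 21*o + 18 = (o - 3)*(o^4 - 5*o^3 + 5*o^2 + 5*o - 6) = (o - 3)*(o + 1)*(o^3 - 6*o^2 + 11*o - 6) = (o - 3)*(o - 1)*(o + 1)*(o^2 - 5*o + 6) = (o - 3)*(o - 2)*(o - 1)*(o + 1)*(o - 3)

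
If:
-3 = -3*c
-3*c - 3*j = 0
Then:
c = 1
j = -1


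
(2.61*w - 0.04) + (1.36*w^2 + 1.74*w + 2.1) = 1.36*w^2 + 4.35*w + 2.06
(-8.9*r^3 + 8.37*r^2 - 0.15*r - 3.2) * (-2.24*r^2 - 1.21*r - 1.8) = 19.936*r^5 - 7.9798*r^4 + 6.2283*r^3 - 7.7165*r^2 + 4.142*r + 5.76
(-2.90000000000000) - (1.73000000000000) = -4.63000000000000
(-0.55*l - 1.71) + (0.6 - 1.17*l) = -1.72*l - 1.11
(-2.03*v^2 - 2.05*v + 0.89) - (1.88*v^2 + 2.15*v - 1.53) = -3.91*v^2 - 4.2*v + 2.42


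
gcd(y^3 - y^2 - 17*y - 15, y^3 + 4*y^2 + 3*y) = y^2 + 4*y + 3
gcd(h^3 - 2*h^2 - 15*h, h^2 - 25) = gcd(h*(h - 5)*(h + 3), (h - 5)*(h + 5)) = h - 5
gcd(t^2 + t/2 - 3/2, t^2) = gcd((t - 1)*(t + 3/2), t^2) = 1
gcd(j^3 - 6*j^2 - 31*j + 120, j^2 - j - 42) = 1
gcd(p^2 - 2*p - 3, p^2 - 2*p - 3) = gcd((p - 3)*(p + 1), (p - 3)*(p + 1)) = p^2 - 2*p - 3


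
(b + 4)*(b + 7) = b^2 + 11*b + 28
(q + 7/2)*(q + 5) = q^2 + 17*q/2 + 35/2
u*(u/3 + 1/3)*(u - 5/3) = u^3/3 - 2*u^2/9 - 5*u/9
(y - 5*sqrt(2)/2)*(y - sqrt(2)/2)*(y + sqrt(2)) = y^3 - 2*sqrt(2)*y^2 - 7*y/2 + 5*sqrt(2)/2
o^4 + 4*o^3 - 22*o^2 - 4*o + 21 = (o - 3)*(o - 1)*(o + 1)*(o + 7)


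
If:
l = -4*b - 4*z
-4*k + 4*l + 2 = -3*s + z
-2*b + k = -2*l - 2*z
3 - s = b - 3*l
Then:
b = 11/95 - 77*z/95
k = 22/19 - 40*z/19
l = -72*z/95 - 44/95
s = 142/95 - 139*z/95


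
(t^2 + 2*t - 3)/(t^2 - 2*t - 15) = (t - 1)/(t - 5)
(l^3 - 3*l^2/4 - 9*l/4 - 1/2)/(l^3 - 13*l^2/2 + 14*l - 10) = (4*l^2 + 5*l + 1)/(2*(2*l^2 - 9*l + 10))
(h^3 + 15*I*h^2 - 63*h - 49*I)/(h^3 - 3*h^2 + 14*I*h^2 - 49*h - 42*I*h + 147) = (h + I)/(h - 3)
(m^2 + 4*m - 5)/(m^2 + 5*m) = (m - 1)/m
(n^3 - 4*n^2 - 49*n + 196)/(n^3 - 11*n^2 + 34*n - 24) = (n^2 - 49)/(n^2 - 7*n + 6)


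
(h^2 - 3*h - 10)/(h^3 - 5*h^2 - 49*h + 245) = (h + 2)/(h^2 - 49)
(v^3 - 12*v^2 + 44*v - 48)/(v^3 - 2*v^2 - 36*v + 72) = (v - 4)/(v + 6)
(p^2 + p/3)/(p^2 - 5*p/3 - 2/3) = p/(p - 2)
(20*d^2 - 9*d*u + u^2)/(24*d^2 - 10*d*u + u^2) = (-5*d + u)/(-6*d + u)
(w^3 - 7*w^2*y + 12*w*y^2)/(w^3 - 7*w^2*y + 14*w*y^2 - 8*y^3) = w*(w - 3*y)/(w^2 - 3*w*y + 2*y^2)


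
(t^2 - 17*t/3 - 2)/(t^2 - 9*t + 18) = (t + 1/3)/(t - 3)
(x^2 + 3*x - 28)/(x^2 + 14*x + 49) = (x - 4)/(x + 7)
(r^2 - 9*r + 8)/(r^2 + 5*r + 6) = (r^2 - 9*r + 8)/(r^2 + 5*r + 6)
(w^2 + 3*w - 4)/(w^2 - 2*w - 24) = (w - 1)/(w - 6)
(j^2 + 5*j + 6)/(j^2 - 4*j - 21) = (j + 2)/(j - 7)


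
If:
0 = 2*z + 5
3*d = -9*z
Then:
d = 15/2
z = -5/2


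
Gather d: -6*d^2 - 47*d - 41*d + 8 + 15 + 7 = -6*d^2 - 88*d + 30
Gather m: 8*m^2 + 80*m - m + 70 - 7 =8*m^2 + 79*m + 63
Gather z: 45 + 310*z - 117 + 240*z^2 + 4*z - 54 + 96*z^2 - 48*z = 336*z^2 + 266*z - 126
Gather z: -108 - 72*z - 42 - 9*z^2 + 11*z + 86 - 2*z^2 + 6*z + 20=-11*z^2 - 55*z - 44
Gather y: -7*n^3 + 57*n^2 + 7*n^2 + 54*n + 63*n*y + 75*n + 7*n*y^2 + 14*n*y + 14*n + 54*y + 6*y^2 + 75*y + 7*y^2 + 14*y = -7*n^3 + 64*n^2 + 143*n + y^2*(7*n + 13) + y*(77*n + 143)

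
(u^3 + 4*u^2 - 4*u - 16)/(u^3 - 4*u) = (u + 4)/u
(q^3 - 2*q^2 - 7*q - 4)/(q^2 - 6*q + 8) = (q^2 + 2*q + 1)/(q - 2)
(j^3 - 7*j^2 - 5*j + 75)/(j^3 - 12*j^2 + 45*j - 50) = (j + 3)/(j - 2)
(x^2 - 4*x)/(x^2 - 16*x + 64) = x*(x - 4)/(x^2 - 16*x + 64)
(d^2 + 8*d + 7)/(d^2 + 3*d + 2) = (d + 7)/(d + 2)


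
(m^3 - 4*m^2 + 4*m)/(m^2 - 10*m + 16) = m*(m - 2)/(m - 8)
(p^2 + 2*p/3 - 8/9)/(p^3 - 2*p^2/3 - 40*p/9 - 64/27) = 3*(3*p - 2)/(9*p^2 - 18*p - 16)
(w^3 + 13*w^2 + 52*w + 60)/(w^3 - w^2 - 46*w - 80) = (w + 6)/(w - 8)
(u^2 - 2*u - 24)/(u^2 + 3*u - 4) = (u - 6)/(u - 1)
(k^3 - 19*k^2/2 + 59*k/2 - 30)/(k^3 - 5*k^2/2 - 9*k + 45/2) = (k - 4)/(k + 3)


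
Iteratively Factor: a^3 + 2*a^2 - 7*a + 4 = (a - 1)*(a^2 + 3*a - 4) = (a - 1)*(a + 4)*(a - 1)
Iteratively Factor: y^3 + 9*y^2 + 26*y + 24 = (y + 2)*(y^2 + 7*y + 12) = (y + 2)*(y + 4)*(y + 3)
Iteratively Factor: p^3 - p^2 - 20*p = (p)*(p^2 - p - 20) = p*(p - 5)*(p + 4)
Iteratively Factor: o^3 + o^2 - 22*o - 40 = (o + 2)*(o^2 - o - 20) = (o - 5)*(o + 2)*(o + 4)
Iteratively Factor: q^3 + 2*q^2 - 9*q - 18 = (q - 3)*(q^2 + 5*q + 6) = (q - 3)*(q + 3)*(q + 2)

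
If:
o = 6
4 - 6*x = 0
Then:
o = 6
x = 2/3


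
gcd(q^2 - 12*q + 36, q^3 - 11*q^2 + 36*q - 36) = q - 6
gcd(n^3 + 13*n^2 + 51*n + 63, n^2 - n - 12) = n + 3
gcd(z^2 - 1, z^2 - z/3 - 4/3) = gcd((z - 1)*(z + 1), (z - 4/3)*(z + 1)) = z + 1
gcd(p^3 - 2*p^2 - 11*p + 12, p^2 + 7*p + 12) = p + 3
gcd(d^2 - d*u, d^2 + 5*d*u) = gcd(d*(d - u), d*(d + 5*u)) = d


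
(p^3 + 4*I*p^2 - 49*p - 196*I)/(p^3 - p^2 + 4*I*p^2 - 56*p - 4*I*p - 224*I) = (p - 7)/(p - 8)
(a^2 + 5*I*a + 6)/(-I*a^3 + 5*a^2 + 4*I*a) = (a^2 + 5*I*a + 6)/(a*(-I*a^2 + 5*a + 4*I))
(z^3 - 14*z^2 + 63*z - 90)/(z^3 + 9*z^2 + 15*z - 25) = (z^3 - 14*z^2 + 63*z - 90)/(z^3 + 9*z^2 + 15*z - 25)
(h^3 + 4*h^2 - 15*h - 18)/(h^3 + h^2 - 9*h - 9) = (h + 6)/(h + 3)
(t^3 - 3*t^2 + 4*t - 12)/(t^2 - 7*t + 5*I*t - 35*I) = (t^3 - 3*t^2 + 4*t - 12)/(t^2 + t*(-7 + 5*I) - 35*I)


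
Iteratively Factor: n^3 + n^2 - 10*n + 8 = (n - 2)*(n^2 + 3*n - 4) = (n - 2)*(n + 4)*(n - 1)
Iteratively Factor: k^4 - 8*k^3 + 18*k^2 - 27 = (k - 3)*(k^3 - 5*k^2 + 3*k + 9) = (k - 3)^2*(k^2 - 2*k - 3) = (k - 3)^2*(k + 1)*(k - 3)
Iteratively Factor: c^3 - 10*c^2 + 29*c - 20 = (c - 4)*(c^2 - 6*c + 5) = (c - 4)*(c - 1)*(c - 5)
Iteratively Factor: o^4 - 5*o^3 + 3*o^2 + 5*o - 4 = (o - 4)*(o^3 - o^2 - o + 1) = (o - 4)*(o + 1)*(o^2 - 2*o + 1) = (o - 4)*(o - 1)*(o + 1)*(o - 1)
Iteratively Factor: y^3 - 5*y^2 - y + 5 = (y + 1)*(y^2 - 6*y + 5) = (y - 5)*(y + 1)*(y - 1)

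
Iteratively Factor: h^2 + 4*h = (h + 4)*(h)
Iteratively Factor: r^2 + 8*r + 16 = (r + 4)*(r + 4)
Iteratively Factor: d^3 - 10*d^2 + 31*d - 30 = (d - 3)*(d^2 - 7*d + 10) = (d - 3)*(d - 2)*(d - 5)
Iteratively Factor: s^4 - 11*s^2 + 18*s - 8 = (s + 4)*(s^3 - 4*s^2 + 5*s - 2) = (s - 1)*(s + 4)*(s^2 - 3*s + 2) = (s - 2)*(s - 1)*(s + 4)*(s - 1)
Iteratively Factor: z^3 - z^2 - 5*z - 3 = (z + 1)*(z^2 - 2*z - 3) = (z - 3)*(z + 1)*(z + 1)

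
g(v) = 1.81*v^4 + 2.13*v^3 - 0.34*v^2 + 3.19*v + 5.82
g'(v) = 7.24*v^3 + 6.39*v^2 - 0.68*v + 3.19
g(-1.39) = 1.77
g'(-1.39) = -2.96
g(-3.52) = 175.36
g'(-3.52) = -231.01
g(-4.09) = 347.85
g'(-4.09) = -382.48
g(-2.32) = 22.43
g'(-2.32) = -51.25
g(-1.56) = 2.65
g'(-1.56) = -7.68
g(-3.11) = 97.86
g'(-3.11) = -150.67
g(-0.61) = 3.51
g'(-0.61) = 4.34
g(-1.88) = 7.08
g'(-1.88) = -21.05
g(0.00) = 5.82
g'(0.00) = 3.19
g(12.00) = 41207.94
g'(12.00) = 13425.91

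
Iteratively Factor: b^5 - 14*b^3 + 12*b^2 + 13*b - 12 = (b - 1)*(b^4 + b^3 - 13*b^2 - b + 12) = (b - 3)*(b - 1)*(b^3 + 4*b^2 - b - 4) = (b - 3)*(b - 1)*(b + 1)*(b^2 + 3*b - 4) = (b - 3)*(b - 1)^2*(b + 1)*(b + 4)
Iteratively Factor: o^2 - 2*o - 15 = (o + 3)*(o - 5)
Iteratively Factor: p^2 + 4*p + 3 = (p + 1)*(p + 3)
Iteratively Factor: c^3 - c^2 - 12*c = (c)*(c^2 - c - 12) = c*(c - 4)*(c + 3)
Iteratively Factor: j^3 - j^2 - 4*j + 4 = (j - 2)*(j^2 + j - 2) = (j - 2)*(j - 1)*(j + 2)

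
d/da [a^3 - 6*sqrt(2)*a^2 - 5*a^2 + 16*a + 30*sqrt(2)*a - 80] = 3*a^2 - 12*sqrt(2)*a - 10*a + 16 + 30*sqrt(2)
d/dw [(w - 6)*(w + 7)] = 2*w + 1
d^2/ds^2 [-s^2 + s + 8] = -2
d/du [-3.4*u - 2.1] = -3.40000000000000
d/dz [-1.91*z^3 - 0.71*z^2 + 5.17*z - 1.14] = -5.73*z^2 - 1.42*z + 5.17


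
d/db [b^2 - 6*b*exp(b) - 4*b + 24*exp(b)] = -6*b*exp(b) + 2*b + 18*exp(b) - 4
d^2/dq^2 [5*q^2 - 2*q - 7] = 10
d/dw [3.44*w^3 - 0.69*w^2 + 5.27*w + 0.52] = 10.32*w^2 - 1.38*w + 5.27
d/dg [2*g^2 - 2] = 4*g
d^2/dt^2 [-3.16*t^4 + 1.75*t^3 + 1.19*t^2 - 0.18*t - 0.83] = -37.92*t^2 + 10.5*t + 2.38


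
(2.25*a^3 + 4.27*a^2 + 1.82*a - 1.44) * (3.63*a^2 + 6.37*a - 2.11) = 8.1675*a^5 + 29.8326*a^4 + 29.059*a^3 - 2.6435*a^2 - 13.013*a + 3.0384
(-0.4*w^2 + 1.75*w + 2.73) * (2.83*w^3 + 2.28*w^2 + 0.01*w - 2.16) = -1.132*w^5 + 4.0405*w^4 + 11.7119*w^3 + 7.1059*w^2 - 3.7527*w - 5.8968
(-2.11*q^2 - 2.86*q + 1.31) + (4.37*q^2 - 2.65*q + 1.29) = 2.26*q^2 - 5.51*q + 2.6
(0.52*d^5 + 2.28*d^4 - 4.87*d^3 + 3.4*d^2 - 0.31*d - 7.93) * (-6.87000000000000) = -3.5724*d^5 - 15.6636*d^4 + 33.4569*d^3 - 23.358*d^2 + 2.1297*d + 54.4791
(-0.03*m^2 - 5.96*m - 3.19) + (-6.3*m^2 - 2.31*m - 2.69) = -6.33*m^2 - 8.27*m - 5.88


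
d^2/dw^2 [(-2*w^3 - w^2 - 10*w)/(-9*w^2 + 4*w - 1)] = 2*(860*w^3 - 51*w^2 - 264*w + 41)/(729*w^6 - 972*w^5 + 675*w^4 - 280*w^3 + 75*w^2 - 12*w + 1)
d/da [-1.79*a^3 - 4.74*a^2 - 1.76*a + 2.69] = -5.37*a^2 - 9.48*a - 1.76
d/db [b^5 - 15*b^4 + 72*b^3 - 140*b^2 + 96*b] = 5*b^4 - 60*b^3 + 216*b^2 - 280*b + 96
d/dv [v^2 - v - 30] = 2*v - 1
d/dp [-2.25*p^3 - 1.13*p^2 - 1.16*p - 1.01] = -6.75*p^2 - 2.26*p - 1.16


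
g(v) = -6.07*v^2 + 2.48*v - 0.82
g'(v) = 2.48 - 12.14*v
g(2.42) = -30.37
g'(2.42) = -26.90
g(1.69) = -13.97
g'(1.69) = -18.04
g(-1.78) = -24.47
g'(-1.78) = 24.09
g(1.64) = -13.08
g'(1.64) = -17.43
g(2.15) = -23.55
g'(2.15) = -23.62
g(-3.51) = -84.31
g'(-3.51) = 45.09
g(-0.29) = -2.05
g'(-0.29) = 6.00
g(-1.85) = -26.18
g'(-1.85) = 24.94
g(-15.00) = -1403.77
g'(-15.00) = 184.58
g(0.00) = -0.82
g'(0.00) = 2.48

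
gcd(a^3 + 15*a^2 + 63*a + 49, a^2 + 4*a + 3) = a + 1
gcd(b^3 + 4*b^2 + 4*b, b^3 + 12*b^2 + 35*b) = b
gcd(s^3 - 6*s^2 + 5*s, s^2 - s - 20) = s - 5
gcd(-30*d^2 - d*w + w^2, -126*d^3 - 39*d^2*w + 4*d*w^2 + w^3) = -6*d + w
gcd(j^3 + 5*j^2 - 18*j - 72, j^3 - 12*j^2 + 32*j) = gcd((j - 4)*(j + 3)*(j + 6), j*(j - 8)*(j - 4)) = j - 4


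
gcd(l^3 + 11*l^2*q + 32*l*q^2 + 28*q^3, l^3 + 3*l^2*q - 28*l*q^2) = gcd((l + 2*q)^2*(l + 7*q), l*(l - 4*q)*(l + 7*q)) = l + 7*q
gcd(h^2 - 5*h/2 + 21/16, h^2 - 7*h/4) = h - 7/4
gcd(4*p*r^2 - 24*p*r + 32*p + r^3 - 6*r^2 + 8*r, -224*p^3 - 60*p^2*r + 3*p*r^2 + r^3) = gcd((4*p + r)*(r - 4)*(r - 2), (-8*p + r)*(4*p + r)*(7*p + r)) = 4*p + r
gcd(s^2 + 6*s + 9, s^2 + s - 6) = s + 3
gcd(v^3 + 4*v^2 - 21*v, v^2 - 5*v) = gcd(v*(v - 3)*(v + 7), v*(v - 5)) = v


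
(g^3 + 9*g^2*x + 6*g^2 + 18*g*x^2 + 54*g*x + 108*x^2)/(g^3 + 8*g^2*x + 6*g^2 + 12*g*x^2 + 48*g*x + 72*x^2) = (g + 3*x)/(g + 2*x)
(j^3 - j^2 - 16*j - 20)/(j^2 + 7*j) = (j^3 - j^2 - 16*j - 20)/(j*(j + 7))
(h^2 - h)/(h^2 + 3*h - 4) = h/(h + 4)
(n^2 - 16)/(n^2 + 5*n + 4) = (n - 4)/(n + 1)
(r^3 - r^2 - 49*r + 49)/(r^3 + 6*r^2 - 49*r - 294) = (r - 1)/(r + 6)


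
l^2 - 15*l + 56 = (l - 8)*(l - 7)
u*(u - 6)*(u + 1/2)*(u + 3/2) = u^4 - 4*u^3 - 45*u^2/4 - 9*u/2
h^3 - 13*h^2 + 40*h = h*(h - 8)*(h - 5)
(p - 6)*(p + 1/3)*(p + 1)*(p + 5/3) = p^4 - 3*p^3 - 139*p^2/9 - 133*p/9 - 10/3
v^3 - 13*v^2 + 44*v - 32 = (v - 8)*(v - 4)*(v - 1)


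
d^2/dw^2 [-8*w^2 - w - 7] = -16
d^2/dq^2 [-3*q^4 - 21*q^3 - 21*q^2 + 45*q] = -36*q^2 - 126*q - 42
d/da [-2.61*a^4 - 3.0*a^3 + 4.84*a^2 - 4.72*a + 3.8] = -10.44*a^3 - 9.0*a^2 + 9.68*a - 4.72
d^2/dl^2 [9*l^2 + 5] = 18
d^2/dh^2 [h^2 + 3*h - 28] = 2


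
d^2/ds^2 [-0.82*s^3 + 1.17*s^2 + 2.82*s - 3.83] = 2.34 - 4.92*s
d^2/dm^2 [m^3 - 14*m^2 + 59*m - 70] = 6*m - 28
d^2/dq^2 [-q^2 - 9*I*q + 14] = -2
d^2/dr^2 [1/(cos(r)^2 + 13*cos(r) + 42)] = (-4*sin(r)^4 + 3*sin(r)^2 + 2379*cos(r)/4 - 39*cos(3*r)/4 + 255)/((cos(r) + 6)^3*(cos(r) + 7)^3)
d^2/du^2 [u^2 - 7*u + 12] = 2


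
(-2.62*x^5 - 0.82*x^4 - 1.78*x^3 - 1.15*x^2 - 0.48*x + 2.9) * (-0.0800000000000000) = 0.2096*x^5 + 0.0656*x^4 + 0.1424*x^3 + 0.092*x^2 + 0.0384*x - 0.232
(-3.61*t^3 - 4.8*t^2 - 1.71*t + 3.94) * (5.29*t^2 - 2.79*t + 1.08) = -19.0969*t^5 - 15.3201*t^4 + 0.4473*t^3 + 20.4295*t^2 - 12.8394*t + 4.2552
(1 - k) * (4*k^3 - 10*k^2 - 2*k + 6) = -4*k^4 + 14*k^3 - 8*k^2 - 8*k + 6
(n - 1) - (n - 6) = 5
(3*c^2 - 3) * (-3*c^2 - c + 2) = -9*c^4 - 3*c^3 + 15*c^2 + 3*c - 6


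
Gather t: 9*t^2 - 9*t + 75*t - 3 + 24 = 9*t^2 + 66*t + 21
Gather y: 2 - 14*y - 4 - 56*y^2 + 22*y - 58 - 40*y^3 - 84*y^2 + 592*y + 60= -40*y^3 - 140*y^2 + 600*y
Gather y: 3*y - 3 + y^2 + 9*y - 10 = y^2 + 12*y - 13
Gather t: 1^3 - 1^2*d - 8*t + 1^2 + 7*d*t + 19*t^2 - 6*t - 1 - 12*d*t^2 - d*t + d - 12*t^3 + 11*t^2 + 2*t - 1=-12*t^3 + t^2*(30 - 12*d) + t*(6*d - 12)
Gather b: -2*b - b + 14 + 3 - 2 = 15 - 3*b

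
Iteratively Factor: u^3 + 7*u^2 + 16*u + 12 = (u + 2)*(u^2 + 5*u + 6) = (u + 2)*(u + 3)*(u + 2)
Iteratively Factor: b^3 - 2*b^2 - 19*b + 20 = (b - 5)*(b^2 + 3*b - 4) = (b - 5)*(b - 1)*(b + 4)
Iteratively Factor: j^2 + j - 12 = (j - 3)*(j + 4)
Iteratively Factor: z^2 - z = (z - 1)*(z)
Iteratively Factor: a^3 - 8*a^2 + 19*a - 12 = (a - 3)*(a^2 - 5*a + 4) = (a - 3)*(a - 1)*(a - 4)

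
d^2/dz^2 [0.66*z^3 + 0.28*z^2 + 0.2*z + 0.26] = 3.96*z + 0.56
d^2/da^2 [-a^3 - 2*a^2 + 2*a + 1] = -6*a - 4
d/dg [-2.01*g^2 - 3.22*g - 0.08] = -4.02*g - 3.22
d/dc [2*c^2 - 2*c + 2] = 4*c - 2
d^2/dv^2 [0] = 0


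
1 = 1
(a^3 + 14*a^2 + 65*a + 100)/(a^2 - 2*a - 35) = (a^2 + 9*a + 20)/(a - 7)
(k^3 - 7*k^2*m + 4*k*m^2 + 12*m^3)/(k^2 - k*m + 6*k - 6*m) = (k^3 - 7*k^2*m + 4*k*m^2 + 12*m^3)/(k^2 - k*m + 6*k - 6*m)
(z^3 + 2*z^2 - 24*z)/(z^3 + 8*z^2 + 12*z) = (z - 4)/(z + 2)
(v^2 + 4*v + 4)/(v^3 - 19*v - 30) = (v + 2)/(v^2 - 2*v - 15)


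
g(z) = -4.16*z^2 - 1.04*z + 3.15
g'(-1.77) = 13.69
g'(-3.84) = 30.91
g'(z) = -8.32*z - 1.04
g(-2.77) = -25.89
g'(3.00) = -26.00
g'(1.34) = -12.19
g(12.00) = -608.37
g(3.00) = -37.41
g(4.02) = -68.26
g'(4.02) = -34.49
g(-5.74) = -127.94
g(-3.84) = -54.20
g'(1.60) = -14.35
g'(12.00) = -100.88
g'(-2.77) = 22.01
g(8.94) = -338.63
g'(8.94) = -75.42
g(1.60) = -9.16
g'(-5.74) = 46.72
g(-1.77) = -8.04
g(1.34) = -5.71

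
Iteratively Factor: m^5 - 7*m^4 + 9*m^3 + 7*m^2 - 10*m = (m)*(m^4 - 7*m^3 + 9*m^2 + 7*m - 10) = m*(m - 5)*(m^3 - 2*m^2 - m + 2) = m*(m - 5)*(m - 1)*(m^2 - m - 2) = m*(m - 5)*(m - 2)*(m - 1)*(m + 1)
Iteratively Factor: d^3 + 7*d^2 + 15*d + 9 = (d + 3)*(d^2 + 4*d + 3) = (d + 1)*(d + 3)*(d + 3)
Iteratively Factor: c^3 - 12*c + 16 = (c - 2)*(c^2 + 2*c - 8) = (c - 2)^2*(c + 4)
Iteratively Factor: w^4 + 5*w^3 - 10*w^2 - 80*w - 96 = (w + 3)*(w^3 + 2*w^2 - 16*w - 32) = (w + 2)*(w + 3)*(w^2 - 16) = (w - 4)*(w + 2)*(w + 3)*(w + 4)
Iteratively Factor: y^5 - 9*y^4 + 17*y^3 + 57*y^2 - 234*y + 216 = (y - 4)*(y^4 - 5*y^3 - 3*y^2 + 45*y - 54) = (y - 4)*(y - 3)*(y^3 - 2*y^2 - 9*y + 18) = (y - 4)*(y - 3)*(y + 3)*(y^2 - 5*y + 6) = (y - 4)*(y - 3)^2*(y + 3)*(y - 2)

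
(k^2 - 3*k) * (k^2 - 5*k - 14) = k^4 - 8*k^3 + k^2 + 42*k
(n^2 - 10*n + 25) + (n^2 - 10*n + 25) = 2*n^2 - 20*n + 50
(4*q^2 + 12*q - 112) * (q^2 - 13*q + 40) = 4*q^4 - 40*q^3 - 108*q^2 + 1936*q - 4480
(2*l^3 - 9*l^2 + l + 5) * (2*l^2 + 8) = 4*l^5 - 18*l^4 + 18*l^3 - 62*l^2 + 8*l + 40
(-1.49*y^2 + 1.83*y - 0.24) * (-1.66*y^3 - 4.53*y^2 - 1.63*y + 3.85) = 2.4734*y^5 + 3.7119*y^4 - 5.4628*y^3 - 7.6322*y^2 + 7.4367*y - 0.924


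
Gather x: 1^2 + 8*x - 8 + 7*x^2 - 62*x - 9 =7*x^2 - 54*x - 16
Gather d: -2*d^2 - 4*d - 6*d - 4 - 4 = -2*d^2 - 10*d - 8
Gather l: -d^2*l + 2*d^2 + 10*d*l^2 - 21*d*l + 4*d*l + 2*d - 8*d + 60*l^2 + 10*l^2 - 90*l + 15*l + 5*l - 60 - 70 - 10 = 2*d^2 - 6*d + l^2*(10*d + 70) + l*(-d^2 - 17*d - 70) - 140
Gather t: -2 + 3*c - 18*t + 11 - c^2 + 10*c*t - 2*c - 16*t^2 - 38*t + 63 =-c^2 + c - 16*t^2 + t*(10*c - 56) + 72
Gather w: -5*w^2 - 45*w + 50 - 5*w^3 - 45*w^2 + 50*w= -5*w^3 - 50*w^2 + 5*w + 50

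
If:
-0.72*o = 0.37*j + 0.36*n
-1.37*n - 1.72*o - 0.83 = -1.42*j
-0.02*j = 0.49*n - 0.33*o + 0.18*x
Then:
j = 0.338567754982359 - 0.0571700908808619*x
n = -0.258261837563109*x - 0.0979951199217388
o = 0.158509993261998*x - 0.124988647460621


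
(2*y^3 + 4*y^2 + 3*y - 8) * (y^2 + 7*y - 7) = 2*y^5 + 18*y^4 + 17*y^3 - 15*y^2 - 77*y + 56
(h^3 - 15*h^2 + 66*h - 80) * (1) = h^3 - 15*h^2 + 66*h - 80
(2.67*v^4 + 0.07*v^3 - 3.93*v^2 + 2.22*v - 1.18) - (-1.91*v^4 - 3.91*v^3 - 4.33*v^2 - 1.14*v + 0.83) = 4.58*v^4 + 3.98*v^3 + 0.4*v^2 + 3.36*v - 2.01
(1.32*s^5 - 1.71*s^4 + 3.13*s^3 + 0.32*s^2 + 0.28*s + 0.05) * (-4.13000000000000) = -5.4516*s^5 + 7.0623*s^4 - 12.9269*s^3 - 1.3216*s^2 - 1.1564*s - 0.2065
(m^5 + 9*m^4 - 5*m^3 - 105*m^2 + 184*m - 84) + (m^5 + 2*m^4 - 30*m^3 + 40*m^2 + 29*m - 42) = 2*m^5 + 11*m^4 - 35*m^3 - 65*m^2 + 213*m - 126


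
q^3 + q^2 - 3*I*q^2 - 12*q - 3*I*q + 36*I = (q - 3)*(q + 4)*(q - 3*I)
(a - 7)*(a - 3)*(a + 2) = a^3 - 8*a^2 + a + 42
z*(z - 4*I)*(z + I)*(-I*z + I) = -I*z^4 - 3*z^3 + I*z^3 + 3*z^2 - 4*I*z^2 + 4*I*z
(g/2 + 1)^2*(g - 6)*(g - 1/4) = g^4/4 - 9*g^3/16 - 39*g^2/8 - 19*g/4 + 3/2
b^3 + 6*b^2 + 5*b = b*(b + 1)*(b + 5)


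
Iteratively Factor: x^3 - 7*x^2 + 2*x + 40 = (x - 4)*(x^2 - 3*x - 10) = (x - 5)*(x - 4)*(x + 2)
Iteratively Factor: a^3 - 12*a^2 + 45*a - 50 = (a - 5)*(a^2 - 7*a + 10) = (a - 5)*(a - 2)*(a - 5)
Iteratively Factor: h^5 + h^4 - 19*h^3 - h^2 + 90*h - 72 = (h + 4)*(h^4 - 3*h^3 - 7*h^2 + 27*h - 18) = (h - 1)*(h + 4)*(h^3 - 2*h^2 - 9*h + 18) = (h - 3)*(h - 1)*(h + 4)*(h^2 + h - 6) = (h - 3)*(h - 2)*(h - 1)*(h + 4)*(h + 3)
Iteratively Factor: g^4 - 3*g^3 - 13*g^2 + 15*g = (g)*(g^3 - 3*g^2 - 13*g + 15) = g*(g + 3)*(g^2 - 6*g + 5) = g*(g - 1)*(g + 3)*(g - 5)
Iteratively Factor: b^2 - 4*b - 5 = (b + 1)*(b - 5)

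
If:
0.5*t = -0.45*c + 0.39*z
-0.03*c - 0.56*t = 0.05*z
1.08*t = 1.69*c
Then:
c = 0.00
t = 0.00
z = 0.00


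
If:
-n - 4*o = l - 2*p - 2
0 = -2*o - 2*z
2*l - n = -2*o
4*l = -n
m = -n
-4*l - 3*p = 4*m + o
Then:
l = -6/11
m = -24/11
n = 24/11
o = 18/11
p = 34/11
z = -18/11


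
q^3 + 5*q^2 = q^2*(q + 5)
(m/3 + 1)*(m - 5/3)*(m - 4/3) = m^3/3 - 61*m/27 + 20/9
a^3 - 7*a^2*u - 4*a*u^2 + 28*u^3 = (a - 7*u)*(a - 2*u)*(a + 2*u)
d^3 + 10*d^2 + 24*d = d*(d + 4)*(d + 6)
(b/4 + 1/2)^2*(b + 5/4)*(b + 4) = b^4/16 + 37*b^3/64 + 15*b^2/8 + 41*b/16 + 5/4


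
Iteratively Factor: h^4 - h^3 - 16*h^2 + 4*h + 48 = (h - 2)*(h^3 + h^2 - 14*h - 24) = (h - 2)*(h + 3)*(h^2 - 2*h - 8) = (h - 2)*(h + 2)*(h + 3)*(h - 4)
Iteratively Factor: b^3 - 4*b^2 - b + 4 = (b - 4)*(b^2 - 1) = (b - 4)*(b + 1)*(b - 1)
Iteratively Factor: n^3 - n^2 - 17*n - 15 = (n + 3)*(n^2 - 4*n - 5) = (n + 1)*(n + 3)*(n - 5)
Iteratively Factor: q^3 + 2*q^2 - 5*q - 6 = (q + 1)*(q^2 + q - 6) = (q + 1)*(q + 3)*(q - 2)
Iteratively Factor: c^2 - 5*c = (c - 5)*(c)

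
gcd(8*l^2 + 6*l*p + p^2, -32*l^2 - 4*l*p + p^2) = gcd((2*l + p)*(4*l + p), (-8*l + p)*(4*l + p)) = 4*l + p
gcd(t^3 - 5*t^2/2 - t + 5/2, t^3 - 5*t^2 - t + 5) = t^2 - 1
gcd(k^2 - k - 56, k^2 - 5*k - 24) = k - 8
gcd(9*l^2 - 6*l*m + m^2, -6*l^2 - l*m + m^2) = 3*l - m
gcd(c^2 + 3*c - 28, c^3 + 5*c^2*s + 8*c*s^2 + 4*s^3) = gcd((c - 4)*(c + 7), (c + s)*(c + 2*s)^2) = 1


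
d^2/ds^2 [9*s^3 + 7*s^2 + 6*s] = 54*s + 14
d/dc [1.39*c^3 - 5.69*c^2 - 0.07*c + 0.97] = 4.17*c^2 - 11.38*c - 0.07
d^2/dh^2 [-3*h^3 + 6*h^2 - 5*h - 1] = 12 - 18*h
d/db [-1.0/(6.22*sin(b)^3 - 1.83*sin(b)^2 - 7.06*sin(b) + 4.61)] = (18.66*sin(b)^2 - 3.66*sin(b) - 7.06)*cos(b)/(6.22*sin(b)^3 - 1.83*sin(b)^2 - 7.06*sin(b) + 4.61)^2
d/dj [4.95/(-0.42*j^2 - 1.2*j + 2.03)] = (4.158*j + 5.94)/(0.42*j^2 + 1.2*j - 2.03)^2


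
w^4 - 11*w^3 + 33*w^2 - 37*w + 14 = (w - 7)*(w - 2)*(w - 1)^2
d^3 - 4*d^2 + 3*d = d*(d - 3)*(d - 1)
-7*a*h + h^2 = h*(-7*a + h)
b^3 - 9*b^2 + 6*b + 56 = (b - 7)*(b - 4)*(b + 2)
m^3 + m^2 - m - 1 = (m - 1)*(m + 1)^2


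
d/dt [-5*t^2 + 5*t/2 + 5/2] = 5/2 - 10*t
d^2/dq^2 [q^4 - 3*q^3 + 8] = 6*q*(2*q - 3)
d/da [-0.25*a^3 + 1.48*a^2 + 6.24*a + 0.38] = -0.75*a^2 + 2.96*a + 6.24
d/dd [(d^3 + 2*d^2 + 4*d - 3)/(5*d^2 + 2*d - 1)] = (5*d^4 + 4*d^3 - 19*d^2 + 26*d + 2)/(25*d^4 + 20*d^3 - 6*d^2 - 4*d + 1)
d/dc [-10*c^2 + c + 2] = 1 - 20*c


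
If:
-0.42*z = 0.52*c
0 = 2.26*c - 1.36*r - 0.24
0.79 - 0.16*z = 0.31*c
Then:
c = 7.06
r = 11.55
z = -8.74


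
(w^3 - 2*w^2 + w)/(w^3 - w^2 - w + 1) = w/(w + 1)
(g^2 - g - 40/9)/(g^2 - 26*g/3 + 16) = (g + 5/3)/(g - 6)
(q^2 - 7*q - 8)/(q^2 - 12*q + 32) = (q + 1)/(q - 4)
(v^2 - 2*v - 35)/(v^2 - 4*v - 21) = (v + 5)/(v + 3)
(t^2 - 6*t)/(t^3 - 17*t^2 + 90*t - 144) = t/(t^2 - 11*t + 24)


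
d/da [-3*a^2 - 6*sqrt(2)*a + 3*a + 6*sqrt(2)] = -6*a - 6*sqrt(2) + 3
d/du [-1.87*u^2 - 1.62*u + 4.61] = -3.74*u - 1.62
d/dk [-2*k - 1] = -2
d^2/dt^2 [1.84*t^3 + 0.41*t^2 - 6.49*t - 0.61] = 11.04*t + 0.82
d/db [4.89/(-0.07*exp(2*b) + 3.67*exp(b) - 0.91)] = (0.6846*exp(b) - 17.9463)*exp(b)/(0.07*exp(2*b) - 3.67*exp(b) + 0.91)^2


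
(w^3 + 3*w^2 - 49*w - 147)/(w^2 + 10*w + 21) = w - 7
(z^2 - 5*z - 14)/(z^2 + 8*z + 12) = (z - 7)/(z + 6)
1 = 1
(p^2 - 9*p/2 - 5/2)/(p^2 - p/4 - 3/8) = 4*(p - 5)/(4*p - 3)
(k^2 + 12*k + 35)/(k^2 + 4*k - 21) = (k + 5)/(k - 3)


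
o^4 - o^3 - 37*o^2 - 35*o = o*(o - 7)*(o + 1)*(o + 5)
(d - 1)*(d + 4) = d^2 + 3*d - 4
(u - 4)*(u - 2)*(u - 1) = u^3 - 7*u^2 + 14*u - 8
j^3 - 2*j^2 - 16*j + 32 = (j - 4)*(j - 2)*(j + 4)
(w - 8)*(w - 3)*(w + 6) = w^3 - 5*w^2 - 42*w + 144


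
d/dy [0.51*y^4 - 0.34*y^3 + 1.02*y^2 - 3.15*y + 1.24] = 2.04*y^3 - 1.02*y^2 + 2.04*y - 3.15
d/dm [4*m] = 4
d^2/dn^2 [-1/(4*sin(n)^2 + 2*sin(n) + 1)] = 2*(32*sin(n)^3 + 12*sin(n)^2 - 54*sin(n) - 25)*sin(n)/(4*sin(n)^2 + 2*sin(n) + 1)^3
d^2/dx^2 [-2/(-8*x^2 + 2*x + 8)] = 2*(16*x^2 - 4*x - (8*x - 1)^2 - 16)/(-4*x^2 + x + 4)^3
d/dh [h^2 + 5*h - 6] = 2*h + 5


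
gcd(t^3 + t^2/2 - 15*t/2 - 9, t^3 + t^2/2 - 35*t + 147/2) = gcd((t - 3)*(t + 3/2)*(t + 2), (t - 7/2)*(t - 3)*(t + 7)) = t - 3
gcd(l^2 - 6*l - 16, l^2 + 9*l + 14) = l + 2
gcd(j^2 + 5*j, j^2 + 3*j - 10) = j + 5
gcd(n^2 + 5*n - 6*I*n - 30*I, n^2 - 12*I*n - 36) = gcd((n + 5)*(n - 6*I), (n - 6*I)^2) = n - 6*I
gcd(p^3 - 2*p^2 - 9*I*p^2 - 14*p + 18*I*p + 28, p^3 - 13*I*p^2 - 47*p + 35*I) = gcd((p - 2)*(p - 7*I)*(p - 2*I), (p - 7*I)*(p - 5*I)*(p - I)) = p - 7*I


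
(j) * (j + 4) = j^2 + 4*j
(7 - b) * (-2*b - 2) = 2*b^2 - 12*b - 14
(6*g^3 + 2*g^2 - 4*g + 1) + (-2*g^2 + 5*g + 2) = 6*g^3 + g + 3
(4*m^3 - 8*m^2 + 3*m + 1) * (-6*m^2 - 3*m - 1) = -24*m^5 + 36*m^4 + 2*m^3 - 7*m^2 - 6*m - 1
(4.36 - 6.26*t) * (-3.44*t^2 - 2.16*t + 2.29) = 21.5344*t^3 - 1.4768*t^2 - 23.753*t + 9.9844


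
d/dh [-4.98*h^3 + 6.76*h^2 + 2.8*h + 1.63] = -14.94*h^2 + 13.52*h + 2.8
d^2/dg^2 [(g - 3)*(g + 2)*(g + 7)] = 6*g + 12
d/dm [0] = 0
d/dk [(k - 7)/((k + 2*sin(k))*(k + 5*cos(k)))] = ((7 - k)*(k + 5*cos(k))*(2*cos(k) + 1) + (k - 7)*(k + 2*sin(k))*(5*sin(k) - 1) + (k + 2*sin(k))*(k + 5*cos(k)))/((k + 2*sin(k))^2*(k + 5*cos(k))^2)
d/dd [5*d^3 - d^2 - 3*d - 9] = 15*d^2 - 2*d - 3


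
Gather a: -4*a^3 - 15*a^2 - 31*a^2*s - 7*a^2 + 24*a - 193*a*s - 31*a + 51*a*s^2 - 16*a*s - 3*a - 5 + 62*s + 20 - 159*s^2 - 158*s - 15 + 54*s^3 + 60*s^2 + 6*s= -4*a^3 + a^2*(-31*s - 22) + a*(51*s^2 - 209*s - 10) + 54*s^3 - 99*s^2 - 90*s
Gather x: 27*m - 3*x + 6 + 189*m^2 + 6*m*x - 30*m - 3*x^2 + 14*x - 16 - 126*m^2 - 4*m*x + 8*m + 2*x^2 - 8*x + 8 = 63*m^2 + 5*m - x^2 + x*(2*m + 3) - 2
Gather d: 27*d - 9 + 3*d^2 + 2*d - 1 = 3*d^2 + 29*d - 10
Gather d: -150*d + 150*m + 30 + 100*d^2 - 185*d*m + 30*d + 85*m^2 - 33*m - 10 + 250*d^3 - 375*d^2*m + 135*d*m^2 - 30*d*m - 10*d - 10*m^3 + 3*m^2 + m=250*d^3 + d^2*(100 - 375*m) + d*(135*m^2 - 215*m - 130) - 10*m^3 + 88*m^2 + 118*m + 20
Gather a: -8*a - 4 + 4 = -8*a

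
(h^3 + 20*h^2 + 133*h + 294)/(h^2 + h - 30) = (h^2 + 14*h + 49)/(h - 5)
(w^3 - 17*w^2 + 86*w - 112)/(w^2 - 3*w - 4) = (-w^3 + 17*w^2 - 86*w + 112)/(-w^2 + 3*w + 4)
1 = 1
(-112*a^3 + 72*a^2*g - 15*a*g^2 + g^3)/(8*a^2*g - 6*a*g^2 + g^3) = (-28*a^2 + 11*a*g - g^2)/(g*(2*a - g))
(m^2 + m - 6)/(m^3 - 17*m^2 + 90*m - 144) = (m^2 + m - 6)/(m^3 - 17*m^2 + 90*m - 144)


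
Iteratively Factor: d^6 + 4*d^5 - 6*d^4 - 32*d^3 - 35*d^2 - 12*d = (d + 1)*(d^5 + 3*d^4 - 9*d^3 - 23*d^2 - 12*d) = d*(d + 1)*(d^4 + 3*d^3 - 9*d^2 - 23*d - 12) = d*(d + 1)^2*(d^3 + 2*d^2 - 11*d - 12) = d*(d - 3)*(d + 1)^2*(d^2 + 5*d + 4) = d*(d - 3)*(d + 1)^2*(d + 4)*(d + 1)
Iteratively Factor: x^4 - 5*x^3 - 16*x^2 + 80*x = (x - 4)*(x^3 - x^2 - 20*x) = x*(x - 4)*(x^2 - x - 20) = x*(x - 5)*(x - 4)*(x + 4)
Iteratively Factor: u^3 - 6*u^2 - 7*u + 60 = (u - 4)*(u^2 - 2*u - 15) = (u - 4)*(u + 3)*(u - 5)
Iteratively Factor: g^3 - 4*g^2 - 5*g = (g + 1)*(g^2 - 5*g) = g*(g + 1)*(g - 5)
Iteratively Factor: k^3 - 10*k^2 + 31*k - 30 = (k - 5)*(k^2 - 5*k + 6) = (k - 5)*(k - 3)*(k - 2)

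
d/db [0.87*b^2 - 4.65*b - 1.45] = 1.74*b - 4.65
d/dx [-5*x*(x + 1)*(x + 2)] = -15*x^2 - 30*x - 10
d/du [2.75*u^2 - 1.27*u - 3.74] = 5.5*u - 1.27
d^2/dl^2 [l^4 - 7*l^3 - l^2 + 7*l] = 12*l^2 - 42*l - 2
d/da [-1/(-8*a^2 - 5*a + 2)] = (-16*a - 5)/(8*a^2 + 5*a - 2)^2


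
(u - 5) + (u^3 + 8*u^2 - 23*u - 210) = u^3 + 8*u^2 - 22*u - 215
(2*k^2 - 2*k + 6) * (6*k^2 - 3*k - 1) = 12*k^4 - 18*k^3 + 40*k^2 - 16*k - 6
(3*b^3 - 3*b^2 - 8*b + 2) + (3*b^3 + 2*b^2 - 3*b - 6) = 6*b^3 - b^2 - 11*b - 4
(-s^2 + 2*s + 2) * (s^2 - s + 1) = -s^4 + 3*s^3 - s^2 + 2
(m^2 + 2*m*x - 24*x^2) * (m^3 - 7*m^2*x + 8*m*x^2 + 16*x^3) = m^5 - 5*m^4*x - 30*m^3*x^2 + 200*m^2*x^3 - 160*m*x^4 - 384*x^5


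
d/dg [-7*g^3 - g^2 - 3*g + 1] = -21*g^2 - 2*g - 3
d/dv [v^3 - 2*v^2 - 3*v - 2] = 3*v^2 - 4*v - 3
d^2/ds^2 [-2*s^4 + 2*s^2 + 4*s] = 4 - 24*s^2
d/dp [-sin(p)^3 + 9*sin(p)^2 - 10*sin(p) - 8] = (-3*sin(p)^2 + 18*sin(p) - 10)*cos(p)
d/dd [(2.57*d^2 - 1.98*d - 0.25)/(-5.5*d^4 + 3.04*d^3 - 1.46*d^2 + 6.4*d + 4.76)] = (28.27*d^5 - 40.4828*d^4 + 6.5384*d^3 + 15.8372*d^2 + 23.7364*d - 7.8248)/(30.25*d^8 - 33.44*d^7 + 25.3016*d^6 - 79.2768*d^5 - 11.3164*d^4 + 10.2528*d^3 + 27.0608*d^2 + 60.928*d + 22.6576)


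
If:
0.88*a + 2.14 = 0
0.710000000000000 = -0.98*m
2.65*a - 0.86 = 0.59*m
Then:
No Solution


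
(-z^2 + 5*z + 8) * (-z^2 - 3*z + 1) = z^4 - 2*z^3 - 24*z^2 - 19*z + 8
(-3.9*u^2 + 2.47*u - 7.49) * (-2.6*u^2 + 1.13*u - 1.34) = 10.14*u^4 - 10.829*u^3 + 27.4911*u^2 - 11.7735*u + 10.0366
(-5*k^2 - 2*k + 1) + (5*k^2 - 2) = -2*k - 1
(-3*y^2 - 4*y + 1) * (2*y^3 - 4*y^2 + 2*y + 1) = -6*y^5 + 4*y^4 + 12*y^3 - 15*y^2 - 2*y + 1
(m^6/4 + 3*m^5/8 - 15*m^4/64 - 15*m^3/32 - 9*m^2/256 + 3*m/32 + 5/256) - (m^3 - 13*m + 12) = m^6/4 + 3*m^5/8 - 15*m^4/64 - 47*m^3/32 - 9*m^2/256 + 419*m/32 - 3067/256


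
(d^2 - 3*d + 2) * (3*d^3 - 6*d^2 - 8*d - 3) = 3*d^5 - 15*d^4 + 16*d^3 + 9*d^2 - 7*d - 6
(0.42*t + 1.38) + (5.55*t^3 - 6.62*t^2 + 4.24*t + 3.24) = 5.55*t^3 - 6.62*t^2 + 4.66*t + 4.62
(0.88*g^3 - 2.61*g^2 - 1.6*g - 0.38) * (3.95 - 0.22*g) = -0.1936*g^4 + 4.0502*g^3 - 9.9575*g^2 - 6.2364*g - 1.501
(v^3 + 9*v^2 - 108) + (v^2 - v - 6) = v^3 + 10*v^2 - v - 114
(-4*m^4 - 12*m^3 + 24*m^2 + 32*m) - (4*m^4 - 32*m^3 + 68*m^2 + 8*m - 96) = -8*m^4 + 20*m^3 - 44*m^2 + 24*m + 96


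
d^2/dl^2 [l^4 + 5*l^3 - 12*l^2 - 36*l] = 12*l^2 + 30*l - 24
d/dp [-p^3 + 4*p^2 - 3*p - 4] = -3*p^2 + 8*p - 3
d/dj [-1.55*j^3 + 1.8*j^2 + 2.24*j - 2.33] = -4.65*j^2 + 3.6*j + 2.24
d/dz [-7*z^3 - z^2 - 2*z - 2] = -21*z^2 - 2*z - 2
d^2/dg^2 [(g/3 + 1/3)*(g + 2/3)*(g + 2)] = 2*g + 22/9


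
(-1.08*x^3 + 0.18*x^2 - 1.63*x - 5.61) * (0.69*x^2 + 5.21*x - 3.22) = -0.7452*x^5 - 5.5026*x^4 + 3.2907*x^3 - 12.9428*x^2 - 23.9795*x + 18.0642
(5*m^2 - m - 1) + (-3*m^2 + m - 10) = 2*m^2 - 11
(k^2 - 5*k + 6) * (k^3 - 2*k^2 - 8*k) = k^5 - 7*k^4 + 8*k^3 + 28*k^2 - 48*k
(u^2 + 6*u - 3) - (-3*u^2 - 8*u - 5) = 4*u^2 + 14*u + 2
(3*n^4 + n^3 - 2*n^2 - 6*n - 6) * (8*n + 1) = 24*n^5 + 11*n^4 - 15*n^3 - 50*n^2 - 54*n - 6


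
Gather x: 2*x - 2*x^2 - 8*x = -2*x^2 - 6*x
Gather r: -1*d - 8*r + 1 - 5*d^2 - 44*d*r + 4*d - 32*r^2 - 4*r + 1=-5*d^2 + 3*d - 32*r^2 + r*(-44*d - 12) + 2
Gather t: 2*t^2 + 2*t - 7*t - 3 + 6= 2*t^2 - 5*t + 3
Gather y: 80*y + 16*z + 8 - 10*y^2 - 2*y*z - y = -10*y^2 + y*(79 - 2*z) + 16*z + 8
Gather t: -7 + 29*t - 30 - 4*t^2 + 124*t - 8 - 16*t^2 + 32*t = -20*t^2 + 185*t - 45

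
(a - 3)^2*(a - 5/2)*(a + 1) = a^4 - 15*a^3/2 + 31*a^2/2 + 3*a/2 - 45/2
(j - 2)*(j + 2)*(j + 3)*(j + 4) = j^4 + 7*j^3 + 8*j^2 - 28*j - 48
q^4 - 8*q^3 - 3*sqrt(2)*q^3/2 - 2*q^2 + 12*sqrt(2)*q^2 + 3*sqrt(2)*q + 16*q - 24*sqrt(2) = (q - 8)*(q - 3*sqrt(2)/2)*(q - sqrt(2))*(q + sqrt(2))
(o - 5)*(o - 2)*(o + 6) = o^3 - o^2 - 32*o + 60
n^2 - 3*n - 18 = (n - 6)*(n + 3)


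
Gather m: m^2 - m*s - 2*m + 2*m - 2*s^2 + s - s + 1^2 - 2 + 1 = m^2 - m*s - 2*s^2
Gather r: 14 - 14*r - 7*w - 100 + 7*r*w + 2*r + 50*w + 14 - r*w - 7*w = r*(6*w - 12) + 36*w - 72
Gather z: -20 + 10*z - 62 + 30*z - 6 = 40*z - 88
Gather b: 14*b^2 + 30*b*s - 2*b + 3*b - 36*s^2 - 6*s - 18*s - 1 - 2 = 14*b^2 + b*(30*s + 1) - 36*s^2 - 24*s - 3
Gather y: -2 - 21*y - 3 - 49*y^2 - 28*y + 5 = -49*y^2 - 49*y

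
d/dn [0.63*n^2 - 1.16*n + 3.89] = 1.26*n - 1.16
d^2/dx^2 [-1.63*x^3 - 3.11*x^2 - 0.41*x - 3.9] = -9.78*x - 6.22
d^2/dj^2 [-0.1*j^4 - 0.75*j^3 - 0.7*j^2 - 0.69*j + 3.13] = -1.2*j^2 - 4.5*j - 1.4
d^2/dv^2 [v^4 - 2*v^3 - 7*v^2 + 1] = 12*v^2 - 12*v - 14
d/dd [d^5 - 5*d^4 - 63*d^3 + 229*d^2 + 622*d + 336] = 5*d^4 - 20*d^3 - 189*d^2 + 458*d + 622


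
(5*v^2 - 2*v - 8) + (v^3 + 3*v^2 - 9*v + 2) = v^3 + 8*v^2 - 11*v - 6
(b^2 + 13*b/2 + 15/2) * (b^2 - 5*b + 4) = b^4 + 3*b^3/2 - 21*b^2 - 23*b/2 + 30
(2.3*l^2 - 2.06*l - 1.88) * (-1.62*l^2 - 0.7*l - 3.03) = -3.726*l^4 + 1.7272*l^3 - 2.4814*l^2 + 7.5578*l + 5.6964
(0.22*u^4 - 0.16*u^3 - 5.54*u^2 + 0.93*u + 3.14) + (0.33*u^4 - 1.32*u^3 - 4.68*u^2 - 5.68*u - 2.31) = 0.55*u^4 - 1.48*u^3 - 10.22*u^2 - 4.75*u + 0.83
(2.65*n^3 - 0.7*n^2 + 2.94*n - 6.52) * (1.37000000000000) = 3.6305*n^3 - 0.959*n^2 + 4.0278*n - 8.9324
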